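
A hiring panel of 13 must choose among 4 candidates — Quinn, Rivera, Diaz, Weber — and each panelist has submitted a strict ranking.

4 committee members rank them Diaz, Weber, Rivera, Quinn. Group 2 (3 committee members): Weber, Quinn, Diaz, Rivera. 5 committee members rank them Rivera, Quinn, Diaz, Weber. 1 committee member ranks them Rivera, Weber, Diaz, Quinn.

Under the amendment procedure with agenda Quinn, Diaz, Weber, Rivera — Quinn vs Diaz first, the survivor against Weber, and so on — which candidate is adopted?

Weber

Round 1: Quinn vs Diaz — 8–5, Quinn advances.
Round 2: Quinn vs Weber — 5–8, Weber advances.
Round 3: Weber vs Rivera — 7–6, Weber advances.
The agenda winner is Weber.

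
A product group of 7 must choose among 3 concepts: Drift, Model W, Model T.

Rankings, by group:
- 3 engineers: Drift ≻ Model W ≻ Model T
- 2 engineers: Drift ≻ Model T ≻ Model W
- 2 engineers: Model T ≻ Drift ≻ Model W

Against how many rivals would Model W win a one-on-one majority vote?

0

Model W against each rival (7 engineers):
Model W vs Drift: Drift, 7–0.
Model W vs Model T: Model W preferred on 3 ballots; Model T wins 4–3.
Model W beats no one; loses to Drift, Model T — 0 pairwise wins.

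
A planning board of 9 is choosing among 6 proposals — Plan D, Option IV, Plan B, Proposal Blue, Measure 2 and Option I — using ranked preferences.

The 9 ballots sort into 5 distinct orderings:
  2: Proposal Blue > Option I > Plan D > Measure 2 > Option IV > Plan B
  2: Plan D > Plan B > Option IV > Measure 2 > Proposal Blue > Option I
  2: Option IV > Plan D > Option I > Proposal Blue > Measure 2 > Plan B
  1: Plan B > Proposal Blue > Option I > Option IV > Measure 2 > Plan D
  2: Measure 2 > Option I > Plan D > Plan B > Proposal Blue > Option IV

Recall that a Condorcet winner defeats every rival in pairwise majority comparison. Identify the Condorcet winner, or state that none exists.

Pairwise majorities:
Plan D vs Option IV: Plan D, 6–3.
Plan D–Plan B: Plan D 8–1.
Plan D vs Proposal Blue: Plan D, 6–3.
Plan D–Measure 2: Plan D 6–3.
Plan D–Option I: Option I 5–4.
Option IV vs Plan B: Plan B wins 5–4.
Option IV vs Proposal Blue: Proposal Blue, 5–4.
Option IV–Measure 2: Option IV 5–4.
Option IV–Option I: Option I 5–4.
Plan B–Proposal Blue: Plan B 5–4.
Plan B vs Measure 2: Measure 2 wins 6–3.
Plan B vs Option I: Option I wins 6–3.
Proposal Blue–Measure 2: Proposal Blue 5–4.
Proposal Blue vs Option I: Proposal Blue, 5–4.
Measure 2 vs Option I: Option I, 5–4.
Every option loses at least once (Plan D loses to Option I; Option IV loses to Plan D; Plan B loses to Plan D; Proposal Blue loses to Plan D; Measure 2 loses to Plan D; Option I loses to Proposal Blue). The majority relation contains the cycle Plan D → Proposal Blue → Option I → Plan D, so there is no Condorcet winner.

none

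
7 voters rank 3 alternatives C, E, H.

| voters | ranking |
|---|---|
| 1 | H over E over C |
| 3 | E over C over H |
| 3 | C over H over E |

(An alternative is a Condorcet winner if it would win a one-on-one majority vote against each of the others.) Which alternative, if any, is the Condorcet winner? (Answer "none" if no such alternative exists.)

Head-to-head results (7 voters):
C–E: E 4–3.
C vs H: C wins 6–1.
E vs H: H wins 4–3.
No alternative is unbeaten: C loses to E; E loses to H; H loses to C. In particular C > H > E > C is a majority cycle — no Condorcet winner exists.

none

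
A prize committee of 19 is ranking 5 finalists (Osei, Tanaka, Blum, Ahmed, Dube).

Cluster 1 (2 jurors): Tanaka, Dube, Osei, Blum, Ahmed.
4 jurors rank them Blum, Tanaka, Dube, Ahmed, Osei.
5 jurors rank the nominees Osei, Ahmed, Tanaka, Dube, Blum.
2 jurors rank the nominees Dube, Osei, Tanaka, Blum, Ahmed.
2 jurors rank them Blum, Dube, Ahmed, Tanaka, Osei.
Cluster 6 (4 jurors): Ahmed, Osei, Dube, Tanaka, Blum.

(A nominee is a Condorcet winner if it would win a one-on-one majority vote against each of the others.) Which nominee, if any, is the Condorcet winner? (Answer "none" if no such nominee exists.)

Pairwise majorities:
Osei vs Tanaka: Osei wins 11–8.
Osei vs Blum: Osei wins 13–6.
Osei vs Ahmed: Ahmed wins 10–9.
Osei vs Dube: Dube, 10–9.
Tanaka–Blum: Tanaka 13–6.
Tanaka vs Ahmed: Ahmed wins 11–8.
Tanaka–Dube: Tanaka 11–8.
Blum vs Ahmed: Blum wins 10–9.
Blum vs Dube: Dube wins 13–6.
Ahmed vs Dube: Dube wins 10–9.
No nominee is unbeaten: Osei loses to Ahmed; Tanaka loses to Osei; Blum loses to Osei; Ahmed loses to Blum; Dube loses to Tanaka. In particular Osei > Tanaka > Dube > Osei is a majority cycle — no Condorcet winner exists.

none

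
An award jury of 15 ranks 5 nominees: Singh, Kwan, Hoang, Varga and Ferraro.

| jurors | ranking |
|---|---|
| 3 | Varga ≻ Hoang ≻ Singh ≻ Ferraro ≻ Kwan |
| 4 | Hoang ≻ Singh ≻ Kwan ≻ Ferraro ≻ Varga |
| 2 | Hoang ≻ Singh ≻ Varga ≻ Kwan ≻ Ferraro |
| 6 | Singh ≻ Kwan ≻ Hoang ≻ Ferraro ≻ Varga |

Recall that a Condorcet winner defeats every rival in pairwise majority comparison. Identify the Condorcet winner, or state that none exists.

Pairwise majorities:
Singh vs Kwan: Singh is ranked higher on 3+4+2+6 = 15 ballots, Kwan on 0. Singh wins 15–0.
Singh vs Hoang: Singh is ranked higher on 6 ballots, Hoang on 9. Hoang wins 9–6.
Singh vs Varga: Singh preferred on 4+2+6 = 12 ballots; Singh wins 12–3.
Singh vs Ferraro: Singh wins 15–0.
Kwan vs Hoang: Hoang wins 9–6.
Kwan vs Varga: 4+6 = 10 for Kwan, 5 for Varga — Kwan by 10–5.
Kwan–Ferraro: Kwan 12–3.
Hoang vs Varga: Hoang wins 12–3.
Hoang vs Ferraro: Hoang preferred on 3+4+2+6 = 15 ballots; Hoang wins 15–0.
Varga vs Ferraro: 5 to 10, Ferraro.
Hoang wins every pairwise contest, so Hoang is the Condorcet winner.

Hoang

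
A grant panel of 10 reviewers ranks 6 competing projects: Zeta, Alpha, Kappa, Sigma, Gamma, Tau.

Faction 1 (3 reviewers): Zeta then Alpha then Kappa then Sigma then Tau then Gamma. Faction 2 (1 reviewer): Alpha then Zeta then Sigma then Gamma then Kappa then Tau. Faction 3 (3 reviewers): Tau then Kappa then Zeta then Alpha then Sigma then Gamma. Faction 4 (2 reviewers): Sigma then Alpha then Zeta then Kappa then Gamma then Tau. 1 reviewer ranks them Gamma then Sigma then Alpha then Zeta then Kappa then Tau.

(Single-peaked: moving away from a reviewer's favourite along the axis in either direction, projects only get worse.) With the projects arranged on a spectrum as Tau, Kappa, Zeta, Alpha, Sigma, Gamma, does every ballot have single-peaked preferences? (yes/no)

yes

Axis positions: Tau=1, Kappa=2, Zeta=3, Alpha=4, Sigma=5, Gamma=6.
Faction 1 (peak Zeta at position 3): ranking walks positions 3-4-2-5-1-6, expanding outward from the peak — single-peaked.
Faction 2 (peak Alpha at position 4): ranking walks positions 4-3-5-6-2-1, expanding outward from the peak — single-peaked.
Faction 3 (peak Tau at position 1): ranking walks positions 1-2-3-4-5-6, expanding outward from the peak — single-peaked.
Faction 4 (peak Sigma at position 5): ranking walks positions 5-4-3-2-6-1, expanding outward from the peak — single-peaked.
Faction 5 (peak Gamma at position 6): ranking walks positions 6-5-4-3-2-1, expanding outward from the peak — single-peaked.
Every ranking is single-peaked on this axis.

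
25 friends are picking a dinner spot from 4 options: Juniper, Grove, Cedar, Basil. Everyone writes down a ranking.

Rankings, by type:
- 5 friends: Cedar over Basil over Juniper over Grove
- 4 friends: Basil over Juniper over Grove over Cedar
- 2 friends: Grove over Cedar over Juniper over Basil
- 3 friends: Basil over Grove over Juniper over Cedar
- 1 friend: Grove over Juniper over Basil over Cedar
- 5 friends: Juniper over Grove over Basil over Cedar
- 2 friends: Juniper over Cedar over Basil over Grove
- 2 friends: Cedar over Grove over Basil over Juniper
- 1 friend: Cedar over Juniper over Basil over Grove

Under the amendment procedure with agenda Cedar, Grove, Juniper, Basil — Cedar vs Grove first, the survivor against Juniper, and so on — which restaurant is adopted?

Basil

Round 1: Cedar vs Grove — 10–15, Grove advances.
Round 2: Grove vs Juniper — 8–17, Juniper advances.
Round 3: Juniper vs Basil — 11–14, Basil advances.
Basil survives the agenda.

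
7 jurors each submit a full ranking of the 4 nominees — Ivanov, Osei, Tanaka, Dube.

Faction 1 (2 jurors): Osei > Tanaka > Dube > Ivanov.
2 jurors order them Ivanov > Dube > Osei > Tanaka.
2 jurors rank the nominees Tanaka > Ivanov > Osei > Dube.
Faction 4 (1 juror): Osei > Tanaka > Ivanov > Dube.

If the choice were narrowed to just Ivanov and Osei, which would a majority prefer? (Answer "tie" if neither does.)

Ballots ranking Ivanov above Osei: 2 + 2 = 4.
Ballots ranking Osei above Ivanov: 7 − 4 = 3.
Ivanov wins the head-to-head 4–3.

Ivanov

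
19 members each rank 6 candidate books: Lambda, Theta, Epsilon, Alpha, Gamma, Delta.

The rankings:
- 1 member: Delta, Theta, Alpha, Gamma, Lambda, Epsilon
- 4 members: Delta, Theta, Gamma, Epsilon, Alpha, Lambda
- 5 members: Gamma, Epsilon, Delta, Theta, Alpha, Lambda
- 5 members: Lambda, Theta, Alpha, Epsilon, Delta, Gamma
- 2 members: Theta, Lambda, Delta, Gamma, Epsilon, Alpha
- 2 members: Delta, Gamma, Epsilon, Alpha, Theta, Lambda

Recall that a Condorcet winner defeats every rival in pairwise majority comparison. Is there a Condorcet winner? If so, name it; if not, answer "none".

Head-to-head results (19 members):
Lambda vs Theta: Lambda is ranked higher on 5 ballots, Theta on 14. Theta wins 14–5.
Lambda vs Epsilon: 8 to 11, Epsilon.
Lambda vs Alpha: 5+2 = 7 for Lambda, 12 for Alpha — Alpha by 12–7.
Lambda vs Gamma: Lambda is ranked higher on 5+2 = 7 ballots, Gamma on 12. Gamma wins 12–7.
Lambda vs Delta: Lambda is ranked higher on 5+2 = 7 ballots, Delta on 12. Delta wins 12–7.
Theta vs Epsilon: Theta is ranked higher on 1+4+5+2 = 12 ballots, Epsilon on 7. Theta wins 12–7.
Theta vs Alpha: 17 to 2, Theta.
Theta vs Gamma: 12 to 7, Theta.
Theta vs Delta: 5+2 = 7 for Theta, 12 for Delta — Delta by 12–7.
Epsilon vs Alpha: 4+5+2+2 = 13 for Epsilon, 6 for Alpha — Epsilon by 13–6.
Epsilon vs Gamma: 5 for Epsilon, 14 for Gamma — Gamma by 14–5.
Epsilon vs Delta: Epsilon is ranked higher on 5+5 = 10 ballots, Delta on 9. Epsilon wins 10–9.
Alpha vs Gamma: Alpha is ranked higher on 1+5 = 6 ballots, Gamma on 13. Gamma wins 13–6.
Alpha vs Delta: 5 to 14, Delta.
Gamma vs Delta: Gamma is ranked higher on 5 ballots, Delta on 14. Delta wins 14–5.
No book is unbeaten: Lambda loses to Theta; Theta loses to Delta; Epsilon loses to Theta; Alpha loses to Theta; Gamma loses to Theta; Delta loses to Epsilon. In particular Theta > Epsilon > Delta > Theta is a majority cycle — no Condorcet winner exists.

none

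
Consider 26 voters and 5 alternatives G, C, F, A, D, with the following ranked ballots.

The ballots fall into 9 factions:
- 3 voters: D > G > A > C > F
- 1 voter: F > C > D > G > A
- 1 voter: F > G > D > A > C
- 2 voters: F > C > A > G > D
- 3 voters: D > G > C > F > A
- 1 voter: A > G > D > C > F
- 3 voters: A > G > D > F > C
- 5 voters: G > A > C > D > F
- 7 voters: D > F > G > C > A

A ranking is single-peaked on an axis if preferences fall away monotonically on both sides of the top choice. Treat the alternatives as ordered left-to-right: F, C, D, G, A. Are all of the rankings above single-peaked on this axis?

Axis positions: F=1, C=2, D=3, G=4, A=5.
Faction 1 (peak D at position 3): ranking walks positions 3-4-5-2-1, expanding outward from the peak — single-peaked.
Faction 2 (peak F at position 1): ranking walks positions 1-2-3-4-5, expanding outward from the peak — single-peaked.
Faction 3: ranking walks positions 1-4-3-5-2; G is ranked above C even though C lies between G and the peak F on the axis — preferences dip and rise again. Not single-peaked.
Faction 4: ranking walks positions 1-2-5-4-3; A is ranked above D even though D lies between A and the peak F on the axis — preferences dip and rise again. Not single-peaked.
Faction 5 (peak D at position 3): ranking walks positions 3-4-2-1-5, expanding outward from the peak — single-peaked.
Faction 6 (peak A at position 5): ranking walks positions 5-4-3-2-1, expanding outward from the peak — single-peaked.
Faction 7: ranking walks positions 5-4-3-1-2; F is ranked above C even though C lies between F and the peak A on the axis — preferences dip and rise again. Not single-peaked.
Faction 8: ranking walks positions 4-5-2-3-1; C is ranked above D even though D lies between C and the peak G on the axis — preferences dip and rise again. Not single-peaked.
Faction 9: ranking walks positions 3-1-4-2-5; F is ranked above C even though C lies between F and the peak D on the axis — preferences dip and rise again. Not single-peaked.
Faction 3 violates single-peakedness, so the profile is not single-peaked on this axis.

no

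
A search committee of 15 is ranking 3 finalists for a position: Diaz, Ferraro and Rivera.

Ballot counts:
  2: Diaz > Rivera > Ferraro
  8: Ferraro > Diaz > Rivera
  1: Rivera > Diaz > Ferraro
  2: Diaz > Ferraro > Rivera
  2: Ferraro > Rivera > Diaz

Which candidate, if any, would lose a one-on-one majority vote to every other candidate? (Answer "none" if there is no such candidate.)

Pairwise majorities:
Diaz vs Ferraro: Diaz is ranked higher on 2+1+2 = 5 ballots, Ferraro on 10. Ferraro wins 10–5.
Diaz–Rivera: Diaz 12–3.
Ferraro vs Rivera: Ferraro wins 12–3.
Rivera is beaten in every head-to-head and is the Condorcet loser.

Rivera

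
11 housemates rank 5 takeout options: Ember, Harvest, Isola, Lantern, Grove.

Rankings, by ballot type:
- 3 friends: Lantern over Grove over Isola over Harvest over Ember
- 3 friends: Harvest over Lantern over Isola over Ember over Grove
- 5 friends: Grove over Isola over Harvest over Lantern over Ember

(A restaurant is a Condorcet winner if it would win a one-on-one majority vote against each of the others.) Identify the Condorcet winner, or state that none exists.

Pairwise majorities:
Ember vs Harvest: Ember is ranked higher on 0 ballots, Harvest on 11. Harvest wins 11–0.
Ember vs Isola: 0 to 11, Isola.
Ember vs Lantern: 0 to 11, Lantern.
Ember vs Grove: Ember preferred on 3 ballots; Grove wins 8–3.
Harvest vs Isola: 3 to 8, Isola.
Harvest vs Lantern: Harvest preferred on 3+5 = 8 ballots; Harvest wins 8–3.
Harvest vs Grove: Harvest is ranked higher on 3 ballots, Grove on 8. Grove wins 8–3.
Isola vs Lantern: 5 for Isola, 6 for Lantern — Lantern by 6–5.
Isola vs Grove: Isola preferred on 3 ballots; Grove wins 8–3.
Lantern vs Grove: 6 to 5, Lantern.
Every restaurant loses at least once (Ember loses to Harvest; Harvest loses to Isola; Isola loses to Lantern; Lantern loses to Harvest; Grove loses to Lantern). The majority relation contains the cycle Harvest > Lantern > Isola > Harvest, so there is no Condorcet winner.

none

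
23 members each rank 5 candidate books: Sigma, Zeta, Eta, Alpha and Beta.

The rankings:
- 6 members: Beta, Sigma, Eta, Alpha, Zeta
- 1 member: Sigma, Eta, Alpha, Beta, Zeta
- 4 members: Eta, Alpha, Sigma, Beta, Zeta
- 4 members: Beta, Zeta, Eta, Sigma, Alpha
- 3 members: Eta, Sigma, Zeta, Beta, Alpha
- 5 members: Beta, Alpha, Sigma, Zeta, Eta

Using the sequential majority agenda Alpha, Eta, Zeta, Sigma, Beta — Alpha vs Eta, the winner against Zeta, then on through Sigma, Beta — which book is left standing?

Beta

Round 1: Alpha vs Eta — 5–18, Eta advances.
Round 2: Eta vs Zeta — 14–9, Eta advances.
Round 3: Eta vs Sigma — 11–12, Sigma advances.
Round 4: Sigma vs Beta — 8–15, Beta advances.
Beta survives the agenda.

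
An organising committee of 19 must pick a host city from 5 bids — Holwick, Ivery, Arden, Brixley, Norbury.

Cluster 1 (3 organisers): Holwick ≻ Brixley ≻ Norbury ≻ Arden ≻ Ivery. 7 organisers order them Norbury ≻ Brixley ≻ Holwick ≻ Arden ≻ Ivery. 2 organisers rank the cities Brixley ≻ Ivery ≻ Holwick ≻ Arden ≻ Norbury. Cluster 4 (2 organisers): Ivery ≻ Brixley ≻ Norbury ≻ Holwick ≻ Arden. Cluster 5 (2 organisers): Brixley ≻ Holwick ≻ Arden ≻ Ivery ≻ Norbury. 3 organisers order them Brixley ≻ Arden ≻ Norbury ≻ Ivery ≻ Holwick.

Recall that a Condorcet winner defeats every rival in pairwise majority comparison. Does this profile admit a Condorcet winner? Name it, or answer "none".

Brixley

Pairwise majorities:
Holwick vs Ivery: Holwick is ranked higher on 3+7+2 = 12 ballots, Ivery on 7. Holwick wins 12–7.
Holwick vs Arden: Holwick is ranked higher on 3+7+2+2+2 = 16 ballots, Arden on 3. Holwick wins 16–3.
Holwick vs Brixley: 3 for Holwick, 16 for Brixley — Brixley by 16–3.
Holwick vs Norbury: 7 to 12, Norbury.
Ivery vs Arden: Ivery is ranked higher on 2+2 = 4 ballots, Arden on 15. Arden wins 15–4.
Ivery vs Brixley: 2 to 17, Brixley.
Ivery vs Norbury: Ivery is ranked higher on 2+2+2 = 6 ballots, Norbury on 13. Norbury wins 13–6.
Arden vs Brixley: Arden is ranked higher on 0 ballots, Brixley on 19. Brixley wins 19–0.
Arden vs Norbury: 7 to 12, Norbury.
Brixley vs Norbury: 3+2+2+2+3 = 12 for Brixley, 7 for Norbury — Brixley by 12–7.
Only Brixley has no losses; Brixley is the Condorcet winner.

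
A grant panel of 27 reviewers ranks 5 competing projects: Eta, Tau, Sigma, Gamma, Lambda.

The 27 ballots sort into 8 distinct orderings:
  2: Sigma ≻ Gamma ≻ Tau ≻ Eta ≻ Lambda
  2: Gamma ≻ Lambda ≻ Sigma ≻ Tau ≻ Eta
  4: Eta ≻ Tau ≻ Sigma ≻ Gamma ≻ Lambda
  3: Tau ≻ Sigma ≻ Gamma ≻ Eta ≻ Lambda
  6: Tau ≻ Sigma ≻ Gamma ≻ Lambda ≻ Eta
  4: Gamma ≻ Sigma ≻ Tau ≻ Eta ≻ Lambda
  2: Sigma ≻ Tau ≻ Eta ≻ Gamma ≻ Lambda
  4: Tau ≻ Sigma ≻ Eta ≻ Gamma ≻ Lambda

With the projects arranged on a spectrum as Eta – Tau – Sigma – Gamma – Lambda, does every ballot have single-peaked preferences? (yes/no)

yes

Axis positions: Eta=1, Tau=2, Sigma=3, Gamma=4, Lambda=5.
Ballot type 1 (peak Sigma at position 3): ranking walks positions 3-4-2-1-5, expanding outward from the peak — single-peaked.
Ballot type 2 (peak Gamma at position 4): ranking walks positions 4-5-3-2-1, expanding outward from the peak — single-peaked.
Ballot type 3 (peak Eta at position 1): ranking walks positions 1-2-3-4-5, expanding outward from the peak — single-peaked.
Ballot type 4 (peak Tau at position 2): ranking walks positions 2-3-4-1-5, expanding outward from the peak — single-peaked.
Ballot type 5 (peak Tau at position 2): ranking walks positions 2-3-4-5-1, expanding outward from the peak — single-peaked.
Ballot type 6 (peak Gamma at position 4): ranking walks positions 4-3-2-1-5, expanding outward from the peak — single-peaked.
Ballot type 7 (peak Sigma at position 3): ranking walks positions 3-2-1-4-5, expanding outward from the peak — single-peaked.
Ballot type 8 (peak Tau at position 2): ranking walks positions 2-3-1-4-5, expanding outward from the peak — single-peaked.
Every ranking is single-peaked on this axis.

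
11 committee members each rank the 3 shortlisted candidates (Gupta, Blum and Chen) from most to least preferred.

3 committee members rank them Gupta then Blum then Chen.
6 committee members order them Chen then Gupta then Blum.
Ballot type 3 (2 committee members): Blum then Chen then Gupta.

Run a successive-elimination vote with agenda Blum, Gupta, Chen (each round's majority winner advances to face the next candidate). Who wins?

Chen

Round 1: Blum vs Gupta — 2–9, Gupta advances.
Round 2: Gupta vs Chen — 3–8, Chen advances.
The agenda winner is Chen.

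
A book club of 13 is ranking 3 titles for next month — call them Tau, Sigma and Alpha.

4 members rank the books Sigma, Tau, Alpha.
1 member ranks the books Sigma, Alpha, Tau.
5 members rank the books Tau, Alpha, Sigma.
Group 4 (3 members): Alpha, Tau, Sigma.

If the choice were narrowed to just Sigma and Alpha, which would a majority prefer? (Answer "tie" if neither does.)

Alpha

Ballots ranking Sigma above Alpha: 4 + 1 = 5.
Ballots ranking Alpha above Sigma: 13 − 5 = 8.
Alpha wins the head-to-head 8–5.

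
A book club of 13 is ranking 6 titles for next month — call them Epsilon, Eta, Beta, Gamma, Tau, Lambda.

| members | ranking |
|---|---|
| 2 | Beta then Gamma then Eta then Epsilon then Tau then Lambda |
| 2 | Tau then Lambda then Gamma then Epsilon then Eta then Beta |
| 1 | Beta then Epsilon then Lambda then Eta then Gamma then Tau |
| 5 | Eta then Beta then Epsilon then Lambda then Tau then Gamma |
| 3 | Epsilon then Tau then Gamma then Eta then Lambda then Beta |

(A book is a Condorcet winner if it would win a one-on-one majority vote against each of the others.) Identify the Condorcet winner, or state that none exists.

none

Pairwise majorities:
Epsilon vs Eta: Epsilon preferred on 2+1+3 = 6 ballots; Eta wins 7–6.
Epsilon vs Beta: 2+3 = 5 for Epsilon, 8 for Beta — Beta by 8–5.
Epsilon vs Gamma: 9 to 4, Epsilon.
Epsilon vs Tau: 11 to 2, Epsilon.
Epsilon vs Lambda: Epsilon preferred on 2+1+5+3 = 11 ballots; Epsilon wins 11–2.
Eta vs Beta: 10 to 3, Eta.
Eta vs Gamma: Eta is ranked higher on 1+5 = 6 ballots, Gamma on 7. Gamma wins 7–6.
Eta vs Tau: Eta preferred on 2+1+5 = 8 ballots; Eta wins 8–5.
Eta vs Lambda: Eta preferred on 2+5+3 = 10 ballots; Eta wins 10–3.
Beta vs Gamma: Beta is ranked higher on 2+1+5 = 8 ballots, Gamma on 5. Beta wins 8–5.
Beta vs Tau: Beta preferred on 2+1+5 = 8 ballots; Beta wins 8–5.
Beta vs Lambda: 2+1+5 = 8 for Beta, 5 for Lambda — Beta by 8–5.
Gamma vs Tau: Gamma preferred on 2+1 = 3 ballots; Tau wins 10–3.
Gamma vs Lambda: Gamma is ranked higher on 2+3 = 5 ballots, Lambda on 8. Lambda wins 8–5.
Tau vs Lambda: 2+2+3 = 7 for Tau, 6 for Lambda — Tau by 7–6.
Every book loses at least once (Epsilon loses to Eta; Eta loses to Gamma; Beta loses to Eta; Gamma loses to Epsilon; Tau loses to Epsilon; Lambda loses to Epsilon). The majority relation contains the cycle Epsilon > Gamma > Eta > Epsilon, so there is no Condorcet winner.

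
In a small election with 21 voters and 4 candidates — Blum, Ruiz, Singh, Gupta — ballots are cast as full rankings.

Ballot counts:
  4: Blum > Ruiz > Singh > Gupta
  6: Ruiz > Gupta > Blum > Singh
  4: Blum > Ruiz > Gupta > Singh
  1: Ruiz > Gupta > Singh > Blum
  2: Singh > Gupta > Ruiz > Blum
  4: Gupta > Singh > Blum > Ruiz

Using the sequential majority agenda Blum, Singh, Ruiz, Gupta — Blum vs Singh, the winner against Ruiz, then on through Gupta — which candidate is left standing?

Round 1: Blum vs Singh — 14–7, Blum advances.
Round 2: Blum vs Ruiz — 12–9, Blum advances.
Round 3: Blum vs Gupta — 8–13, Gupta advances.
Gupta survives the agenda.

Gupta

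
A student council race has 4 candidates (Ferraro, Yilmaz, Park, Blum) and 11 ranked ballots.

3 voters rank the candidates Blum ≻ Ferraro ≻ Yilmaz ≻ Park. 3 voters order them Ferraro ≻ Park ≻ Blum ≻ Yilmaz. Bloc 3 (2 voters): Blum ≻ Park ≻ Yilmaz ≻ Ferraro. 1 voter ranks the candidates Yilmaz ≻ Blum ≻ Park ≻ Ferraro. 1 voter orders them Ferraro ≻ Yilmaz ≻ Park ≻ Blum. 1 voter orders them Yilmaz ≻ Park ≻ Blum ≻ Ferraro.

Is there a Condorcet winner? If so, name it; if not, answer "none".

Check each pair by majority over 11 ballots:
Ferraro vs Yilmaz: 7 to 4, Ferraro.
Ferraro vs Park: 3+3+1 = 7 for Ferraro, 4 for Park — Ferraro by 7–4.
Ferraro vs Blum: Blum, 7–4.
Yilmaz vs Park: 6 to 5, Yilmaz.
Yilmaz vs Blum: Blum, 8–3.
Park vs Blum: Park preferred on 3+1+1 = 5 ballots; Blum wins 6–5.
Blum beats each of Ferraro, Yilmaz, Park — Blum is the Condorcet winner.

Blum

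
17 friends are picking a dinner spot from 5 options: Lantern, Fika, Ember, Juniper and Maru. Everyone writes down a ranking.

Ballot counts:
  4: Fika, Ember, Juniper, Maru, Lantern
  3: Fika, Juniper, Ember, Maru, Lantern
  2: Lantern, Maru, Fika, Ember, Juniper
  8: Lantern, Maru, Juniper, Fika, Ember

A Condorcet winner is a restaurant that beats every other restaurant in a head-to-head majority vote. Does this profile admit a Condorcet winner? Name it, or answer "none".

Lantern

Head-to-head results (17 friends):
Lantern vs Fika: Lantern preferred on 2+8 = 10 ballots; Lantern wins 10–7.
Lantern vs Ember: Lantern preferred on 2+8 = 10 ballots; Lantern wins 10–7.
Lantern vs Juniper: Lantern preferred on 2+8 = 10 ballots; Lantern wins 10–7.
Lantern vs Maru: 2+8 = 10 for Lantern, 7 for Maru — Lantern by 10–7.
Fika vs Ember: Fika preferred on 4+3+2+8 = 17 ballots; Fika wins 17–0.
Fika vs Juniper: 9 to 8, Fika.
Fika vs Maru: 4+3 = 7 for Fika, 10 for Maru — Maru by 10–7.
Ember vs Juniper: Ember preferred on 4+2 = 6 ballots; Juniper wins 11–6.
Ember vs Maru: 4+3 = 7 for Ember, 10 for Maru — Maru by 10–7.
Juniper vs Maru: Juniper preferred on 4+3 = 7 ballots; Maru wins 10–7.
Lantern wins every pairwise contest, so Lantern is the Condorcet winner.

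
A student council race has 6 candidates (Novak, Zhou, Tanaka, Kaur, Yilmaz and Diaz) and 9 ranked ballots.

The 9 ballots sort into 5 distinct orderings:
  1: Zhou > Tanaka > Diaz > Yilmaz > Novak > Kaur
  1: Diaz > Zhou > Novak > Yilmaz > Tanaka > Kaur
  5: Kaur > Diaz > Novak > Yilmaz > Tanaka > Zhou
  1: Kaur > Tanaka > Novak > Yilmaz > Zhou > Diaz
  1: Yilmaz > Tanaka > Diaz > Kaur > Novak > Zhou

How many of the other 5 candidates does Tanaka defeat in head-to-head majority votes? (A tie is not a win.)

1

Tanaka against each rival (9 voters):
Tanaka vs Novak: 3 to 6, Novak.
Tanaka vs Zhou: Tanaka is ranked higher on 5+1+1 = 7 ballots, Zhou on 2. Tanaka wins 7–2.
Tanaka vs Kaur: Kaur, 6–3.
Tanaka vs Yilmaz: Yilmaz wins 7–2.
Tanaka vs Diaz: Tanaka preferred on 1+1+1 = 3 ballots; Diaz wins 6–3.
Tanaka beats Zhou; loses to Novak, Kaur, Yilmaz, Diaz — 1 pairwise win.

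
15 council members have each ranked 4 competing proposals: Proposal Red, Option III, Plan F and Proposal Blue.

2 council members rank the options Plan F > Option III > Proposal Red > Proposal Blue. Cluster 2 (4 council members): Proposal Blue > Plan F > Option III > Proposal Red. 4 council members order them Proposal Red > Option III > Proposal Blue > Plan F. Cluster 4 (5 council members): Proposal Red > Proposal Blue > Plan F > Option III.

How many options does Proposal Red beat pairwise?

Proposal Red against each rival (15 council members):
Proposal Red vs Option III: 4+5 = 9 for Proposal Red, 6 for Option III — Proposal Red by 9–6.
Proposal Red vs Plan F: Proposal Red is ranked higher on 4+5 = 9 ballots, Plan F on 6. Proposal Red wins 9–6.
Proposal Red vs Proposal Blue: Proposal Red preferred on 2+4+5 = 11 ballots; Proposal Red wins 11–4.
Proposal Red beats Option III, Plan F, Proposal Blue — 3 pairwise wins.

3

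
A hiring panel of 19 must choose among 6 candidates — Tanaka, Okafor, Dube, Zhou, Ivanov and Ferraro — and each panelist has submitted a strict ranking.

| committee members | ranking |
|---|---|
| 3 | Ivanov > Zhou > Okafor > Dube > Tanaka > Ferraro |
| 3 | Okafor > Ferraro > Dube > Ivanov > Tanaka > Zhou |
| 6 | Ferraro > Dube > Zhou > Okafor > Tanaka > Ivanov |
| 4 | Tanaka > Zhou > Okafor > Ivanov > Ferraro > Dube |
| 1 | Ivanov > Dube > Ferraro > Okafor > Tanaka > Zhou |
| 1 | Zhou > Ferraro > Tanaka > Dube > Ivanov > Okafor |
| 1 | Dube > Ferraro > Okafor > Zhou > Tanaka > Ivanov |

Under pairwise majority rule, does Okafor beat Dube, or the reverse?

Ballots ranking Okafor above Dube: 3 + 3 + 4 = 10.
Ballots ranking Dube above Okafor: 19 − 10 = 9.
Okafor wins the head-to-head 10–9.

Okafor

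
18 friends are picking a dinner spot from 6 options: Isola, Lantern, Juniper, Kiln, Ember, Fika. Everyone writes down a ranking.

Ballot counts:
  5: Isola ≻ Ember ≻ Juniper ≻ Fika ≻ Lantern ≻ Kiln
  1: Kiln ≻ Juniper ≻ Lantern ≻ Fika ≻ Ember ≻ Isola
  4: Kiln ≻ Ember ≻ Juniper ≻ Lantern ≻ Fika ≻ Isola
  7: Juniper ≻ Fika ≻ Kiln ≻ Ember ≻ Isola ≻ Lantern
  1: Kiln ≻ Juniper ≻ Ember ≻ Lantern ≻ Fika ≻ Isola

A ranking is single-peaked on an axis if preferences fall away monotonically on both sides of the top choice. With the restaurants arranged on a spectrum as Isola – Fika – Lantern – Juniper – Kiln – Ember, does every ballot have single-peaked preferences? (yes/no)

Axis positions: Isola=1, Fika=2, Lantern=3, Juniper=4, Kiln=5, Ember=6.
Group 1: ranking walks positions 1-6-4-2-3-5; Ember is ranked above Fika even though Fika lies between Ember and the peak Isola on the axis — preferences dip and rise again. Not single-peaked.
Group 2 (peak Kiln at position 5): ranking walks positions 5-4-3-2-6-1, expanding outward from the peak — single-peaked.
Group 3 (peak Kiln at position 5): ranking walks positions 5-6-4-3-2-1, expanding outward from the peak — single-peaked.
Group 4: ranking walks positions 4-2-5-6-1-3; Fika is ranked above Lantern even though Lantern lies between Fika and the peak Juniper on the axis — preferences dip and rise again. Not single-peaked.
Group 5 (peak Kiln at position 5): ranking walks positions 5-4-6-3-2-1, expanding outward from the peak — single-peaked.
Group 1 violates single-peakedness, so the profile is not single-peaked on this axis.

no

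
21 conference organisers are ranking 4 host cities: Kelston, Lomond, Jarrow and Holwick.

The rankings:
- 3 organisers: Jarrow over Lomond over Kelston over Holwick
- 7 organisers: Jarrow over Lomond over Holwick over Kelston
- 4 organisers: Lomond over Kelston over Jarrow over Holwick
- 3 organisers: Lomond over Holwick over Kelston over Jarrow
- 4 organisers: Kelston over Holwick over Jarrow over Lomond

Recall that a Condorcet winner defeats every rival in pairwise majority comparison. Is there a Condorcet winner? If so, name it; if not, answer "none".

Head-to-head results (21 organisers):
Kelston vs Lomond: Lomond, 17–4.
Kelston vs Jarrow: Kelston wins 11–10.
Kelston vs Holwick: Kelston, 11–10.
Lomond vs Jarrow: Jarrow, 14–7.
Lomond vs Holwick: Lomond wins 17–4.
Jarrow vs Holwick: Jarrow wins 14–7.
Every city loses at least once (Kelston loses to Lomond; Lomond loses to Jarrow; Jarrow loses to Kelston; Holwick loses to Kelston). The majority relation contains the cycle Kelston beats Jarrow beats Lomond beats Kelston, so there is no Condorcet winner.

none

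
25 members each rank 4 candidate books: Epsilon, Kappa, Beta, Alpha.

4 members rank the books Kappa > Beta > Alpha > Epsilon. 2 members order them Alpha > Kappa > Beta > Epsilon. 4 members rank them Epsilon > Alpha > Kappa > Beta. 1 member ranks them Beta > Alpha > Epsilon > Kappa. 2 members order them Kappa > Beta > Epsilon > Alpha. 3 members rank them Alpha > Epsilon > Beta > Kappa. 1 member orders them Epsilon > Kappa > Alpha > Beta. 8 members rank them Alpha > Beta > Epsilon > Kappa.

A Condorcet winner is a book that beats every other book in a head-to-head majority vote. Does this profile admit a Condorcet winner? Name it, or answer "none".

Pairwise majorities:
Epsilon vs Kappa: Epsilon preferred on 4+1+3+1+8 = 17 ballots; Epsilon wins 17–8.
Epsilon vs Beta: 4+3+1 = 8 for Epsilon, 17 for Beta — Beta by 17–8.
Epsilon vs Alpha: Epsilon preferred on 4+2+1 = 7 ballots; Alpha wins 18–7.
Kappa vs Beta: Kappa preferred on 4+2+4+2+1 = 13 ballots; Kappa wins 13–12.
Kappa vs Alpha: 7 to 18, Alpha.
Beta vs Alpha: 4+1+2 = 7 for Beta, 18 for Alpha — Alpha by 18–7.
Alpha defeats every rival head-to-head and is the Condorcet winner.

Alpha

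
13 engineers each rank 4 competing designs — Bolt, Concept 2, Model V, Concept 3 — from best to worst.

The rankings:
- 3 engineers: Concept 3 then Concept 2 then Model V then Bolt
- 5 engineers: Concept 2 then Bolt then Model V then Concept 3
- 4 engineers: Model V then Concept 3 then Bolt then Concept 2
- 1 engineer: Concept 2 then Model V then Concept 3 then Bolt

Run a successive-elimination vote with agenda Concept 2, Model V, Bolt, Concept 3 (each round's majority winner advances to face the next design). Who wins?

Concept 3

Round 1: Concept 2 vs Model V — 9–4, Concept 2 advances.
Round 2: Concept 2 vs Bolt — 9–4, Concept 2 advances.
Round 3: Concept 2 vs Concept 3 — 6–7, Concept 3 advances.
The agenda winner is Concept 3.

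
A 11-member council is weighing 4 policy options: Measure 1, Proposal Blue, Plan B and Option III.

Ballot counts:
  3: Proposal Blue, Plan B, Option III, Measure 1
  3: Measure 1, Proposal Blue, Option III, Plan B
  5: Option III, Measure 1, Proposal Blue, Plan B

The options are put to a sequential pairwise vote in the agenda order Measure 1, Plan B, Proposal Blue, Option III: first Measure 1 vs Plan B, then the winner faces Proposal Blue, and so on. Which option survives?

Option III

Round 1: Measure 1 vs Plan B — 8–3, Measure 1 advances.
Round 2: Measure 1 vs Proposal Blue — 8–3, Measure 1 advances.
Round 3: Measure 1 vs Option III — 3–8, Option III advances.
The agenda winner is Option III.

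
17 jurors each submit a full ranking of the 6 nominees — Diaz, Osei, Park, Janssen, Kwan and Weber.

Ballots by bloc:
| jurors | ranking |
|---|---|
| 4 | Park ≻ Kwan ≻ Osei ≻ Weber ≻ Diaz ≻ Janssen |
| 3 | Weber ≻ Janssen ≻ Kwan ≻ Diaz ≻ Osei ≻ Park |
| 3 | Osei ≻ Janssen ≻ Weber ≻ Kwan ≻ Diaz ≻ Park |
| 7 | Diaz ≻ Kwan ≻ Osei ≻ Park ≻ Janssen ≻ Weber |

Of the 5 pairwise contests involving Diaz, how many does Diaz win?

Diaz against each rival (17 jurors):
Diaz vs Osei: Diaz wins 10–7.
Diaz vs Park: Diaz preferred on 3+3+7 = 13 ballots; Diaz wins 13–4.
Diaz–Janssen: Diaz 11–6.
Diaz vs Kwan: Diaz preferred on 7 ballots; Kwan wins 10–7.
Diaz vs Weber: Weber, 10–7.
Diaz beats Osei, Park, Janssen; loses to Kwan, Weber — 3 pairwise wins.

3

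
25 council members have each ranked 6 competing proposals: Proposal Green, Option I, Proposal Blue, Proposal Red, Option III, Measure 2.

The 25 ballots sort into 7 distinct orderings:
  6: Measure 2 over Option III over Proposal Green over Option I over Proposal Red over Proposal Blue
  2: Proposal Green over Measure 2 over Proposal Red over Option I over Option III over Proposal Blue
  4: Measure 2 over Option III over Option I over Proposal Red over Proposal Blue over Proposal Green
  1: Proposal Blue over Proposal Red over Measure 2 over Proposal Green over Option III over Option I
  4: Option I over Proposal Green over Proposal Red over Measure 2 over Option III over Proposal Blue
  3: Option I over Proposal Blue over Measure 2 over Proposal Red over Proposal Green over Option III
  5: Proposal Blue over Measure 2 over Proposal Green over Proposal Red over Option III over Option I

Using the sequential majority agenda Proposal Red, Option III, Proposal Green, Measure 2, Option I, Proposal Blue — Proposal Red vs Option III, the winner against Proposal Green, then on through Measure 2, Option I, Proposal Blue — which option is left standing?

Round 1: Proposal Red vs Option III — 15–10, Proposal Red advances.
Round 2: Proposal Red vs Proposal Green — 8–17, Proposal Green advances.
Round 3: Proposal Green vs Measure 2 — 6–19, Measure 2 advances.
Round 4: Measure 2 vs Option I — 18–7, Measure 2 advances.
Round 5: Measure 2 vs Proposal Blue — 16–9, Measure 2 advances.
Measure 2 survives the agenda.

Measure 2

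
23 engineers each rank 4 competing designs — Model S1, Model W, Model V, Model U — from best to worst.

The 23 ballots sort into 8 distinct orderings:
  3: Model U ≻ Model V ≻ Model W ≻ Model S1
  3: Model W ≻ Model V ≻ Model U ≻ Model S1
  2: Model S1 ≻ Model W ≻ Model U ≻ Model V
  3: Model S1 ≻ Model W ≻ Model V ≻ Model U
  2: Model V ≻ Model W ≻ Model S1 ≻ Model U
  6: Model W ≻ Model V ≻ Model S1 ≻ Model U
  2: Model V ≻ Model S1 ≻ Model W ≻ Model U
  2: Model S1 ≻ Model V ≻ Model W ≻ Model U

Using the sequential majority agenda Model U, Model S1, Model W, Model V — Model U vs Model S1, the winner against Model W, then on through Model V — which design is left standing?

Model W

Round 1: Model U vs Model S1 — 6–17, Model S1 advances.
Round 2: Model S1 vs Model W — 9–14, Model W advances.
Round 3: Model W vs Model V — 14–9, Model W advances.
Model W survives the agenda.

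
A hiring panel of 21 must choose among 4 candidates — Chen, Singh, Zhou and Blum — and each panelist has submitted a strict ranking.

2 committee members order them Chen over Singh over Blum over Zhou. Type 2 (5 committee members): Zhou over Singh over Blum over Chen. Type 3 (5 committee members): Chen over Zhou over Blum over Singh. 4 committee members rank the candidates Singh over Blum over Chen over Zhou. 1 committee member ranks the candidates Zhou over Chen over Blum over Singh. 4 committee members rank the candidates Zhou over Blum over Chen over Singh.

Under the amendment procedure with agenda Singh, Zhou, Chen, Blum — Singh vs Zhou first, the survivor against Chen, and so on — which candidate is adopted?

Blum

Round 1: Singh vs Zhou — 6–15, Zhou advances.
Round 2: Zhou vs Chen — 10–11, Chen advances.
Round 3: Chen vs Blum — 8–13, Blum advances.
Blum survives the agenda.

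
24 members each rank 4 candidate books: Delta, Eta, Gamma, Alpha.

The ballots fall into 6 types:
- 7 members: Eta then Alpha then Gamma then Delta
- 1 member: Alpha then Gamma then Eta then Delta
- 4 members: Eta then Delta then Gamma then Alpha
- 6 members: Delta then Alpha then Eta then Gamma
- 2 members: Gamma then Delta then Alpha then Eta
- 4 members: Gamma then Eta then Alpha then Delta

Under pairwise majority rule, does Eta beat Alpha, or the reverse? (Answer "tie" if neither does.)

Ballots ranking Eta above Alpha: 7 + 4 + 4 = 15.
Ballots ranking Alpha above Eta: 24 − 15 = 9.
Eta wins the head-to-head 15–9.

Eta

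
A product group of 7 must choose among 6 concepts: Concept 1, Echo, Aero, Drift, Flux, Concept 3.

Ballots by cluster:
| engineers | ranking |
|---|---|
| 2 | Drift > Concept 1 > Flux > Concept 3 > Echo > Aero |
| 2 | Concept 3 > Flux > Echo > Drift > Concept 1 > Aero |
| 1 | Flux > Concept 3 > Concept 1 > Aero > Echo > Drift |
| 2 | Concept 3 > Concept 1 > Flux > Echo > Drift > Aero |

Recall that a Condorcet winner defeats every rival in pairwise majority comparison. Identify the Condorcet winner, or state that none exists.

Pairwise majorities:
Concept 1 vs Echo: Concept 1 wins 5–2.
Concept 1 vs Aero: Concept 1 wins 7–0.
Concept 1 vs Drift: Drift, 4–3.
Concept 1 vs Flux: Concept 1 wins 4–3.
Concept 1 vs Concept 3: Concept 3, 5–2.
Echo vs Aero: Echo, 6–1.
Echo vs Drift: Echo wins 5–2.
Echo vs Flux: Flux, 7–0.
Echo–Concept 3: Concept 3 7–0.
Aero–Drift: Drift 6–1.
Aero–Flux: Flux 7–0.
Aero vs Concept 3: Concept 3 wins 7–0.
Drift vs Flux: Flux wins 5–2.
Drift–Concept 3: Concept 3 5–2.
Flux–Concept 3: Concept 3 4–3.
Only Concept 3 has no losses; Concept 3 is the Condorcet winner.

Concept 3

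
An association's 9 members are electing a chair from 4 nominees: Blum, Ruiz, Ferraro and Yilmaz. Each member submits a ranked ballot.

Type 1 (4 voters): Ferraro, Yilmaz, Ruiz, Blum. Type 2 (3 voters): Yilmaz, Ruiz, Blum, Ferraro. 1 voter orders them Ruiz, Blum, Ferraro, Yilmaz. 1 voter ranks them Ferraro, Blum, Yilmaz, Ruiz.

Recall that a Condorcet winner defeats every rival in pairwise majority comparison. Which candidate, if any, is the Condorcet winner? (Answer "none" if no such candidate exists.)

Head-to-head results (9 voters):
Blum vs Ruiz: 1 for Blum, 8 for Ruiz — Ruiz by 8–1.
Blum vs Ferraro: 4 to 5, Ferraro.
Blum vs Yilmaz: Blum preferred on 1+1 = 2 ballots; Yilmaz wins 7–2.
Ruiz vs Ferraro: 4 to 5, Ferraro.
Ruiz vs Yilmaz: Ruiz is ranked higher on 1 ballot, Yilmaz on 8. Yilmaz wins 8–1.
Ferraro vs Yilmaz: 6 to 3, Ferraro.
Ferraro beats each of Blum, Ruiz, Yilmaz — Ferraro is the Condorcet winner.

Ferraro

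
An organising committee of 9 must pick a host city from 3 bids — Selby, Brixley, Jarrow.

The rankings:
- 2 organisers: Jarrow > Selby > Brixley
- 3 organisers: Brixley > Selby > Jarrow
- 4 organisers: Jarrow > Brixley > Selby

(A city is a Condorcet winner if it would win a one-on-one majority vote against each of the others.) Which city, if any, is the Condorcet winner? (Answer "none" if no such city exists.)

Check each pair by majority over 9 ballots:
Selby vs Brixley: 2 to 7, Brixley.
Selby vs Jarrow: 3 for Selby, 6 for Jarrow — Jarrow by 6–3.
Brixley vs Jarrow: Brixley preferred on 3 ballots; Jarrow wins 6–3.
Jarrow defeats every rival head-to-head and is the Condorcet winner.

Jarrow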